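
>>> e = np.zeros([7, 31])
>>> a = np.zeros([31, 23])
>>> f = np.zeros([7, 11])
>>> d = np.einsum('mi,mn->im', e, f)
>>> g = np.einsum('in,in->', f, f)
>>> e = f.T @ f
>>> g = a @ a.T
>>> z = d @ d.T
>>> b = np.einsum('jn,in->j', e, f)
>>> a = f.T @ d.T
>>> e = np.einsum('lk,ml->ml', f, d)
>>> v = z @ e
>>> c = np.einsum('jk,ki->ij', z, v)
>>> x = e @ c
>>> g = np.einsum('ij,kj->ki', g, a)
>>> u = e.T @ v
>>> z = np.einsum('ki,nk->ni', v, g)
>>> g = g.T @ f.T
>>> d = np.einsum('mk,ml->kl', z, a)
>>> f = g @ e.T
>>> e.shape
(31, 7)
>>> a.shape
(11, 31)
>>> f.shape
(31, 31)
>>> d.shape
(7, 31)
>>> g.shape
(31, 7)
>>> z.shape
(11, 7)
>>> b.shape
(11,)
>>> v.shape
(31, 7)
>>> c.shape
(7, 31)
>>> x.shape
(31, 31)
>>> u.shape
(7, 7)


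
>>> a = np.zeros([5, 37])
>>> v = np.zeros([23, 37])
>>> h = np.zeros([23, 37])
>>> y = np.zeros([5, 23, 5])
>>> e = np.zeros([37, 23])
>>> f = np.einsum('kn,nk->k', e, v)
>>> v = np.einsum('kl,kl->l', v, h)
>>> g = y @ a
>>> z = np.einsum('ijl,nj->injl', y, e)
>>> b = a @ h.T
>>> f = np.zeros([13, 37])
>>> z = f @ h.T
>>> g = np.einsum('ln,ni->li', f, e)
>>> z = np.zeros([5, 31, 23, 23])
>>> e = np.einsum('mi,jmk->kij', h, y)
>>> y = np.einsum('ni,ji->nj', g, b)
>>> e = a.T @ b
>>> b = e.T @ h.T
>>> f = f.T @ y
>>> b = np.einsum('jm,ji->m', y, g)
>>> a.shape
(5, 37)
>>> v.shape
(37,)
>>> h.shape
(23, 37)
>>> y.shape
(13, 5)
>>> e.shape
(37, 23)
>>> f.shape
(37, 5)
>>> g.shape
(13, 23)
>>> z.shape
(5, 31, 23, 23)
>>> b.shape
(5,)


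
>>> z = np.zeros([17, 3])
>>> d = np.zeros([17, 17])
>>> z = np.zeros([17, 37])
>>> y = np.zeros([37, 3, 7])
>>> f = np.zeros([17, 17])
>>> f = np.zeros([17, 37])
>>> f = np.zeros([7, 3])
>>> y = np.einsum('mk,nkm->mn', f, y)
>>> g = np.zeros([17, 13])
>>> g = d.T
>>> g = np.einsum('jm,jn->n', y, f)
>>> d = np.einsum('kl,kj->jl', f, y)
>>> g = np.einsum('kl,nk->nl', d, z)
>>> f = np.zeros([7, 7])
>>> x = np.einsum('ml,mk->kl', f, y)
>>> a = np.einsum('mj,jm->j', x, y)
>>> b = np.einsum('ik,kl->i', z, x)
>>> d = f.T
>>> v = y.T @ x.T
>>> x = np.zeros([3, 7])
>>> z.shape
(17, 37)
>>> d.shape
(7, 7)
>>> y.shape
(7, 37)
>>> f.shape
(7, 7)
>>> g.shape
(17, 3)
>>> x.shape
(3, 7)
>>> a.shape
(7,)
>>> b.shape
(17,)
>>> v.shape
(37, 37)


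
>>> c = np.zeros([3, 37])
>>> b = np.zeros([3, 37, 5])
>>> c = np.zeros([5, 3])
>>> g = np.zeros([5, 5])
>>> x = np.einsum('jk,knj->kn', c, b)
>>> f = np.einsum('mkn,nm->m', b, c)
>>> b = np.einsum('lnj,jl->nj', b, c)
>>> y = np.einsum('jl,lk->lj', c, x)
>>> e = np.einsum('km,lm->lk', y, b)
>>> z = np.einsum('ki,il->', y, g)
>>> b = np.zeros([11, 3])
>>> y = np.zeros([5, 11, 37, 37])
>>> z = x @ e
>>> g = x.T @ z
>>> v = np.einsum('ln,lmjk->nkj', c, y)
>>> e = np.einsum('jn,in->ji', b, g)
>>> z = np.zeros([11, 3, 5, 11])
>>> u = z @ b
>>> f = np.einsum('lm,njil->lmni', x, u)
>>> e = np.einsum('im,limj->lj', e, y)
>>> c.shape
(5, 3)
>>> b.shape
(11, 3)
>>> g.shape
(37, 3)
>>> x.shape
(3, 37)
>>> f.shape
(3, 37, 11, 5)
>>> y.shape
(5, 11, 37, 37)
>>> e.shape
(5, 37)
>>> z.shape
(11, 3, 5, 11)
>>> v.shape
(3, 37, 37)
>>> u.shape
(11, 3, 5, 3)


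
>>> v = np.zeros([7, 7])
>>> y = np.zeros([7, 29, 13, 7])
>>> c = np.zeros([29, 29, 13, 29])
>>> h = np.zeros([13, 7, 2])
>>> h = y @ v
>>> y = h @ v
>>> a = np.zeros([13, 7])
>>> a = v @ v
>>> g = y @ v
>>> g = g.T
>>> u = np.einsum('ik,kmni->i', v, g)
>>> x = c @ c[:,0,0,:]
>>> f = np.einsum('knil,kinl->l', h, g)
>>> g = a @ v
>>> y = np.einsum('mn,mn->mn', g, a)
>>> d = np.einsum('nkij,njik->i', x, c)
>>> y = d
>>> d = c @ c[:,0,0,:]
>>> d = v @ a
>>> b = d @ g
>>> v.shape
(7, 7)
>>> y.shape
(13,)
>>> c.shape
(29, 29, 13, 29)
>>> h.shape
(7, 29, 13, 7)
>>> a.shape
(7, 7)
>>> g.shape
(7, 7)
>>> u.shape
(7,)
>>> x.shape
(29, 29, 13, 29)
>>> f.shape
(7,)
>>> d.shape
(7, 7)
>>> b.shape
(7, 7)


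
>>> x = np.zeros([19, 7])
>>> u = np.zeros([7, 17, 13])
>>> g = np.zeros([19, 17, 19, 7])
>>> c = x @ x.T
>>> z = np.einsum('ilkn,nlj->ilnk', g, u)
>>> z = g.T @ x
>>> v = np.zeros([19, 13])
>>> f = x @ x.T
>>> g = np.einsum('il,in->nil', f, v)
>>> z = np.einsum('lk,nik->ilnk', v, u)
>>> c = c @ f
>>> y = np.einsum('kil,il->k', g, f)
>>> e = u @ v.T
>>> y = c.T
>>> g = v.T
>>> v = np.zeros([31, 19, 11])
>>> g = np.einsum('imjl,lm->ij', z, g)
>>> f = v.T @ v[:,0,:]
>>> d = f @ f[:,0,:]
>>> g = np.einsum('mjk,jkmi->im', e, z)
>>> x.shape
(19, 7)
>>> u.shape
(7, 17, 13)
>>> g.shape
(13, 7)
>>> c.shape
(19, 19)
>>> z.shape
(17, 19, 7, 13)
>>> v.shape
(31, 19, 11)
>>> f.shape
(11, 19, 11)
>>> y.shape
(19, 19)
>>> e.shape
(7, 17, 19)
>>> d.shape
(11, 19, 11)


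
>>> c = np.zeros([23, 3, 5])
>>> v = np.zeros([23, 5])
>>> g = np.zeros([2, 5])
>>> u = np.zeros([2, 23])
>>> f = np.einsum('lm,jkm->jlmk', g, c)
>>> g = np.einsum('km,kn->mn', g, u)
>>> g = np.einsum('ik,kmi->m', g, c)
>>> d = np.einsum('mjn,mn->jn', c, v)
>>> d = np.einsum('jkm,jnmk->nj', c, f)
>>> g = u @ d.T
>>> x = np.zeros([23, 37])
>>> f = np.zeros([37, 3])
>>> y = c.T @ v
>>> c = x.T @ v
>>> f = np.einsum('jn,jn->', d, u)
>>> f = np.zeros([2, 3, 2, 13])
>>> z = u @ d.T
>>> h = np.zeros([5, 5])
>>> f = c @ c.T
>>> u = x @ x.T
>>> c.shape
(37, 5)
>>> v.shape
(23, 5)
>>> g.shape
(2, 2)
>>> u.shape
(23, 23)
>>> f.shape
(37, 37)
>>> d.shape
(2, 23)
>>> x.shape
(23, 37)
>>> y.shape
(5, 3, 5)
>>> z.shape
(2, 2)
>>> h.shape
(5, 5)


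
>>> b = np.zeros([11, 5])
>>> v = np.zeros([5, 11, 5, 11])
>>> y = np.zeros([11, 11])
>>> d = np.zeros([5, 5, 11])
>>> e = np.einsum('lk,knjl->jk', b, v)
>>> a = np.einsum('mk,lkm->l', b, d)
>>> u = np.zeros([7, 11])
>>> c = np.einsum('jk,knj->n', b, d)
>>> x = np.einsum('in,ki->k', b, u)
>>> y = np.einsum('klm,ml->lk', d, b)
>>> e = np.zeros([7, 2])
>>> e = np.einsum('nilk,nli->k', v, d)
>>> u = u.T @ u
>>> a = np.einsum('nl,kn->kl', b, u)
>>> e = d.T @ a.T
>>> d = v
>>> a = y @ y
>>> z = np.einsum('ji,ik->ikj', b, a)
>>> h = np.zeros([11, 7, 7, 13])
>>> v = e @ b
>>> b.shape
(11, 5)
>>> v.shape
(11, 5, 5)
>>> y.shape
(5, 5)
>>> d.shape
(5, 11, 5, 11)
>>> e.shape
(11, 5, 11)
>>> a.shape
(5, 5)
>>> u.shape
(11, 11)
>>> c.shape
(5,)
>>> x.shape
(7,)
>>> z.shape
(5, 5, 11)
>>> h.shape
(11, 7, 7, 13)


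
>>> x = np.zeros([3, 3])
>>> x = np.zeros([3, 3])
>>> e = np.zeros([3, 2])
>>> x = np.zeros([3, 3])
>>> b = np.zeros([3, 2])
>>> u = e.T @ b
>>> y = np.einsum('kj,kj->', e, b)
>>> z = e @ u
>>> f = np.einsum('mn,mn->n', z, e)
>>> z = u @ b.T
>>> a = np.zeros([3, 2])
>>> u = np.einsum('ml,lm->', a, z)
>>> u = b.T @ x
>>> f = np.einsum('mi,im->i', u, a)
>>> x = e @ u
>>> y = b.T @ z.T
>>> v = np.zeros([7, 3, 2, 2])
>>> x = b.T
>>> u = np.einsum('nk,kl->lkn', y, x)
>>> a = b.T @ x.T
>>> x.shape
(2, 3)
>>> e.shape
(3, 2)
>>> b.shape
(3, 2)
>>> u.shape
(3, 2, 2)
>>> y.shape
(2, 2)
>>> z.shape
(2, 3)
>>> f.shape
(3,)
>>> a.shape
(2, 2)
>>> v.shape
(7, 3, 2, 2)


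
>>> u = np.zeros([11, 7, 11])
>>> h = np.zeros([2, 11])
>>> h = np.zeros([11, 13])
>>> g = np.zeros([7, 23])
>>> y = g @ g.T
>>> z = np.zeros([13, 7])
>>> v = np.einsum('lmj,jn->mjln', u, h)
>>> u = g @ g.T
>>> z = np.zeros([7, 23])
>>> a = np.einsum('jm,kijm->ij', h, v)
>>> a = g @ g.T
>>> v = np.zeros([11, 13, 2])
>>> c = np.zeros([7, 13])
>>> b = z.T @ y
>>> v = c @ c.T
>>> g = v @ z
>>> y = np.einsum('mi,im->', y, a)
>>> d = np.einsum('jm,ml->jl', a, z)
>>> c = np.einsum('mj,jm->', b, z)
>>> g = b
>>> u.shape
(7, 7)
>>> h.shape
(11, 13)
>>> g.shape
(23, 7)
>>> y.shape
()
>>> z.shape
(7, 23)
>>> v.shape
(7, 7)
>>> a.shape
(7, 7)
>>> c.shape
()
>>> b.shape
(23, 7)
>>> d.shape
(7, 23)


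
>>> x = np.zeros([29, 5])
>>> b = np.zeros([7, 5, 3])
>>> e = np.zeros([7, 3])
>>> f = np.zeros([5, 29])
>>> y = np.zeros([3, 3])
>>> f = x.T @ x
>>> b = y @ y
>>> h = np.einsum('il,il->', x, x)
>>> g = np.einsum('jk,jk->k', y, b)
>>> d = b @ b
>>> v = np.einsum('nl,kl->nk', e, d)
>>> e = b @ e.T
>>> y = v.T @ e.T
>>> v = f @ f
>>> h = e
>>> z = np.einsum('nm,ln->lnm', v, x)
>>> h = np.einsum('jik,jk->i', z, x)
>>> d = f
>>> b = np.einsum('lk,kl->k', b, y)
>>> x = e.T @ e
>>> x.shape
(7, 7)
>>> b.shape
(3,)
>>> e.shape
(3, 7)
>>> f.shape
(5, 5)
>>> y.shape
(3, 3)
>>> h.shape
(5,)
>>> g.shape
(3,)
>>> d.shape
(5, 5)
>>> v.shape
(5, 5)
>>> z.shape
(29, 5, 5)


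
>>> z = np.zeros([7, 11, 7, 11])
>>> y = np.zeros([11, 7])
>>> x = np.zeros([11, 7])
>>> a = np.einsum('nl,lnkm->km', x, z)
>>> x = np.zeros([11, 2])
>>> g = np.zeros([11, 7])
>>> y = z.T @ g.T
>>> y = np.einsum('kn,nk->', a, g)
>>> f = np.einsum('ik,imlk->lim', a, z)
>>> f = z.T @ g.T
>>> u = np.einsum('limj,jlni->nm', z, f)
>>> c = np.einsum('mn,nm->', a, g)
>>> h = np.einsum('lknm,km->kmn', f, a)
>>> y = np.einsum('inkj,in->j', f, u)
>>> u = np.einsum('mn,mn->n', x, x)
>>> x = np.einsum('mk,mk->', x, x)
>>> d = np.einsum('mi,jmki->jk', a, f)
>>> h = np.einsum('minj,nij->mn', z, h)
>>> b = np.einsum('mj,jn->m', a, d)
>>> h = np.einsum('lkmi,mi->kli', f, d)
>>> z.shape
(7, 11, 7, 11)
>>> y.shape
(11,)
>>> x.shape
()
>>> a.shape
(7, 11)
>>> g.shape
(11, 7)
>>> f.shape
(11, 7, 11, 11)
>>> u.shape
(2,)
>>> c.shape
()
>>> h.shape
(7, 11, 11)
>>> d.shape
(11, 11)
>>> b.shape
(7,)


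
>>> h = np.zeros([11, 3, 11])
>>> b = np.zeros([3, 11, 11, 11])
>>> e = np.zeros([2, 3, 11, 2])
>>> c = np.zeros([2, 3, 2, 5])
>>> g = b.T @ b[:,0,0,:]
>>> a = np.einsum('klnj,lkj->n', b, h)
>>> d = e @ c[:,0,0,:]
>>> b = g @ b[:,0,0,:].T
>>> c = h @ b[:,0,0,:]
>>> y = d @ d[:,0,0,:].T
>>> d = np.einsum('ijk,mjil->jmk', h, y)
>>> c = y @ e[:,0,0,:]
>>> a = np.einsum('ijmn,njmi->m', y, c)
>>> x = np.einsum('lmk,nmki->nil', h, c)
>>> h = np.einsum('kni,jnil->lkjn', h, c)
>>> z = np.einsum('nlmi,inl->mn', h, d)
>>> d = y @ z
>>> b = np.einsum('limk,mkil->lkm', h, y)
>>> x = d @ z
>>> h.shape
(2, 11, 2, 3)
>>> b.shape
(2, 3, 2)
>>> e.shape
(2, 3, 11, 2)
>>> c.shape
(2, 3, 11, 2)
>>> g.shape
(11, 11, 11, 11)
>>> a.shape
(11,)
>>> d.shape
(2, 3, 11, 2)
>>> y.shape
(2, 3, 11, 2)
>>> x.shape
(2, 3, 11, 2)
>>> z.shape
(2, 2)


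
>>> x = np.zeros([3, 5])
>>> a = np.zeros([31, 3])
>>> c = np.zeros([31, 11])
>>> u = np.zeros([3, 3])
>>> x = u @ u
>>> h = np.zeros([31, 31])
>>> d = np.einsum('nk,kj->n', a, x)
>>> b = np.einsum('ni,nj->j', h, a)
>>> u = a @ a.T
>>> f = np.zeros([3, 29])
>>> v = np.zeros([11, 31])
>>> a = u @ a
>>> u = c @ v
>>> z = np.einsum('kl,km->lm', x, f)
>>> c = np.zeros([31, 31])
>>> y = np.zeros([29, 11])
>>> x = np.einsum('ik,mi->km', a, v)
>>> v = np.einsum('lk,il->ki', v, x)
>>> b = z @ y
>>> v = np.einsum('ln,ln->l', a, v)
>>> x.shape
(3, 11)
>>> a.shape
(31, 3)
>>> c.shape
(31, 31)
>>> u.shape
(31, 31)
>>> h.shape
(31, 31)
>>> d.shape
(31,)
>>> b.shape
(3, 11)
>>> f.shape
(3, 29)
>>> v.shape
(31,)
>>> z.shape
(3, 29)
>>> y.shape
(29, 11)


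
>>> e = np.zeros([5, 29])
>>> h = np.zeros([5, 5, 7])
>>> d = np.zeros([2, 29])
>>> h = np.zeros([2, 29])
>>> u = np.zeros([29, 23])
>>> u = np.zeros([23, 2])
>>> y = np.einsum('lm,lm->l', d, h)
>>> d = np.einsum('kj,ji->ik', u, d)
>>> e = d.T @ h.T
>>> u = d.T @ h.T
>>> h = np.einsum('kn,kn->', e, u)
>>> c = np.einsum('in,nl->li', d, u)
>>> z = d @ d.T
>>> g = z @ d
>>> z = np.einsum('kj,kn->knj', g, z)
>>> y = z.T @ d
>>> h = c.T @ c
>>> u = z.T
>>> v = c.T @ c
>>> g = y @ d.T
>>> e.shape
(23, 2)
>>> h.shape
(29, 29)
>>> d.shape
(29, 23)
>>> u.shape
(23, 29, 29)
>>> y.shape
(23, 29, 23)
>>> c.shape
(2, 29)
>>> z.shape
(29, 29, 23)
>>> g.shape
(23, 29, 29)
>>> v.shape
(29, 29)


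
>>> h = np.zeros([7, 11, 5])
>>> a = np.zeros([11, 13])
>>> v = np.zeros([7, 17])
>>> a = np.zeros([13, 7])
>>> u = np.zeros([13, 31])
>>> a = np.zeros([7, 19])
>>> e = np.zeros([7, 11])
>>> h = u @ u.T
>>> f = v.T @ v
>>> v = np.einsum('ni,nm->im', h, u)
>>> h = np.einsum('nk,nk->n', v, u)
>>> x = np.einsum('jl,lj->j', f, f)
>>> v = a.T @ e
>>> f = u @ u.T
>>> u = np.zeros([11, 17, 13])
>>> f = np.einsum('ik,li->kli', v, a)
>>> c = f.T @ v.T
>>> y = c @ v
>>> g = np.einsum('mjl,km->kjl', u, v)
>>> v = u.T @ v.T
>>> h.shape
(13,)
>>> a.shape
(7, 19)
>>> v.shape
(13, 17, 19)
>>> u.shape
(11, 17, 13)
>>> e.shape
(7, 11)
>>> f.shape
(11, 7, 19)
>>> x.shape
(17,)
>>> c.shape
(19, 7, 19)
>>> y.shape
(19, 7, 11)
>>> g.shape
(19, 17, 13)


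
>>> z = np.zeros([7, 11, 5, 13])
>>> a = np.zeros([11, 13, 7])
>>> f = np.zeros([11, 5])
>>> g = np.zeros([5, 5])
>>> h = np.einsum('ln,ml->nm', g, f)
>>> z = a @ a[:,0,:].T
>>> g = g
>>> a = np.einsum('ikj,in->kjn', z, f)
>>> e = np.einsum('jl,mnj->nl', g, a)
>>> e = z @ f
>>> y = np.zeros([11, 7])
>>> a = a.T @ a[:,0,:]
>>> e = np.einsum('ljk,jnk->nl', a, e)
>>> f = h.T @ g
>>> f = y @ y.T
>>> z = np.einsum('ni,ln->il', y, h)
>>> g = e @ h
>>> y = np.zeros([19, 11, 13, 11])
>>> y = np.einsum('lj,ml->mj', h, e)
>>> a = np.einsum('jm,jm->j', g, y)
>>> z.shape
(7, 5)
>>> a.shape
(13,)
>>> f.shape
(11, 11)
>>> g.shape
(13, 11)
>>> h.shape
(5, 11)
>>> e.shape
(13, 5)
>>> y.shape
(13, 11)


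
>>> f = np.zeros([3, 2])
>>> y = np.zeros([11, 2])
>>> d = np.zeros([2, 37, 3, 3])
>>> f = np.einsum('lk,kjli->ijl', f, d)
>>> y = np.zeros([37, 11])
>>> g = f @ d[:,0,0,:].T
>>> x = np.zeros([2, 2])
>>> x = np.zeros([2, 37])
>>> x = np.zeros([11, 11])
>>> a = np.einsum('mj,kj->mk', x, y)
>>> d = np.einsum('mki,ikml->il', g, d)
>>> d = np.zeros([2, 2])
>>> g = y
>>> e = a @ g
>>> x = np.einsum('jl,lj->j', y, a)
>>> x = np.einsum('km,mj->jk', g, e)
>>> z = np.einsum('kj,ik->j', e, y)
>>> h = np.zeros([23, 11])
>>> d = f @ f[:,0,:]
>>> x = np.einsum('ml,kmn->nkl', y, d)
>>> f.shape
(3, 37, 3)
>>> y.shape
(37, 11)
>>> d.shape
(3, 37, 3)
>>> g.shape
(37, 11)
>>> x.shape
(3, 3, 11)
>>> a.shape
(11, 37)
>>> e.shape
(11, 11)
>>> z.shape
(11,)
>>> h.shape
(23, 11)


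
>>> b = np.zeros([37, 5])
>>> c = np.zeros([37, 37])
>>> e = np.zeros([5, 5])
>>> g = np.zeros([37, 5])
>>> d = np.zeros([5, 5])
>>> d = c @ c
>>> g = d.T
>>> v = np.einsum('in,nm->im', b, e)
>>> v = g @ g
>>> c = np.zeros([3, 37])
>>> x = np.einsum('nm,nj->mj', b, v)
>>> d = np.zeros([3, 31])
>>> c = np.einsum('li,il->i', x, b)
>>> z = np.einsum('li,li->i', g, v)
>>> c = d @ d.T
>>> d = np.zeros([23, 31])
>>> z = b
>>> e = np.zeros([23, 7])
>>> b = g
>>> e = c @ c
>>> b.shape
(37, 37)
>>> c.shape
(3, 3)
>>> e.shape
(3, 3)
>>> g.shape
(37, 37)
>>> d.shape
(23, 31)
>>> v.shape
(37, 37)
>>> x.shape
(5, 37)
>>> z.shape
(37, 5)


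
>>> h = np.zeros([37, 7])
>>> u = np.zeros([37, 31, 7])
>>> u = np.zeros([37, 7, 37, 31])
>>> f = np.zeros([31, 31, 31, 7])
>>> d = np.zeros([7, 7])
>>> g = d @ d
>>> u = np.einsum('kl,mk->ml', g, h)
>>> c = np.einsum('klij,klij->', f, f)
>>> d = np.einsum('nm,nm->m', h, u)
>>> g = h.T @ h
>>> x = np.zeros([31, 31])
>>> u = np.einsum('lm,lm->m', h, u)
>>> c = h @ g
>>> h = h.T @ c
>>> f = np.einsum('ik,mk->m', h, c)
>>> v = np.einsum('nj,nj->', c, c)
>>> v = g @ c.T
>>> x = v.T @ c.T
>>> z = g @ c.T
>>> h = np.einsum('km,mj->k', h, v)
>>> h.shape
(7,)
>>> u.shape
(7,)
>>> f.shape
(37,)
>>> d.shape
(7,)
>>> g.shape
(7, 7)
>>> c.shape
(37, 7)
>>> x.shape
(37, 37)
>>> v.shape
(7, 37)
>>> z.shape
(7, 37)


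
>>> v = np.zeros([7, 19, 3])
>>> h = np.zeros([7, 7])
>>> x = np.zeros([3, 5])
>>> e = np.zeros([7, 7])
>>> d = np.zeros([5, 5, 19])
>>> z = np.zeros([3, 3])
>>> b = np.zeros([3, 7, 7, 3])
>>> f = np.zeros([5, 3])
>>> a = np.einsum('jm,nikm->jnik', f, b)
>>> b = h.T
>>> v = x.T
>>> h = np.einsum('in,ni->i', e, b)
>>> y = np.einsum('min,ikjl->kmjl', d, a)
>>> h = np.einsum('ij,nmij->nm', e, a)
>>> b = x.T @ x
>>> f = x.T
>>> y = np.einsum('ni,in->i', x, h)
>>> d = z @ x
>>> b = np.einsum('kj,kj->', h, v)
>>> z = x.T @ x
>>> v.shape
(5, 3)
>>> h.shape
(5, 3)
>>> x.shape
(3, 5)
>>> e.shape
(7, 7)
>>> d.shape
(3, 5)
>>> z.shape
(5, 5)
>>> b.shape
()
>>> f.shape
(5, 3)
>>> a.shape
(5, 3, 7, 7)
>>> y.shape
(5,)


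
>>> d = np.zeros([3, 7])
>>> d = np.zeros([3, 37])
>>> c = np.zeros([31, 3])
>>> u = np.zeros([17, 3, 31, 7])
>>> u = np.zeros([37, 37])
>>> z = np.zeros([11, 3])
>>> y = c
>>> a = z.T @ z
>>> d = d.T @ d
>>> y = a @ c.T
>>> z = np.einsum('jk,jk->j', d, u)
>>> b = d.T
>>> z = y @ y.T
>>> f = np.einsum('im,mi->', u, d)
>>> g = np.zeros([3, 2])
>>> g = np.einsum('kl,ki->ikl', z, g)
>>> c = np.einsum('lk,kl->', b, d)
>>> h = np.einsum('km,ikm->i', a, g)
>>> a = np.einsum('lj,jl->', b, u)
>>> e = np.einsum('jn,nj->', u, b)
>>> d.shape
(37, 37)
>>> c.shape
()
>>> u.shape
(37, 37)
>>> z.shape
(3, 3)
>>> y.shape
(3, 31)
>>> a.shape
()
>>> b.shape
(37, 37)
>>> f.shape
()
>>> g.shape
(2, 3, 3)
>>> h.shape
(2,)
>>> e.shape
()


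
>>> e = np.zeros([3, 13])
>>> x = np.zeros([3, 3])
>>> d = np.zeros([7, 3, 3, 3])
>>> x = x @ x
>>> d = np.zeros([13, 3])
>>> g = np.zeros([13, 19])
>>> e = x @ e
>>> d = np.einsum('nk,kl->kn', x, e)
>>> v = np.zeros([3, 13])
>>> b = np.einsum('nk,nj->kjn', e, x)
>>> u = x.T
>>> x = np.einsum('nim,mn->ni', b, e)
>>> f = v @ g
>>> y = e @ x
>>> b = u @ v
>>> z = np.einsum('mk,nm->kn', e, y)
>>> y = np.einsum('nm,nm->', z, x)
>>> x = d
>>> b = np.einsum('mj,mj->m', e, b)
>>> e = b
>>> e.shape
(3,)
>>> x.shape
(3, 3)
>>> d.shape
(3, 3)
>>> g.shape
(13, 19)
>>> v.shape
(3, 13)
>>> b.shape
(3,)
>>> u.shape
(3, 3)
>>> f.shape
(3, 19)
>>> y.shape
()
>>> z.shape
(13, 3)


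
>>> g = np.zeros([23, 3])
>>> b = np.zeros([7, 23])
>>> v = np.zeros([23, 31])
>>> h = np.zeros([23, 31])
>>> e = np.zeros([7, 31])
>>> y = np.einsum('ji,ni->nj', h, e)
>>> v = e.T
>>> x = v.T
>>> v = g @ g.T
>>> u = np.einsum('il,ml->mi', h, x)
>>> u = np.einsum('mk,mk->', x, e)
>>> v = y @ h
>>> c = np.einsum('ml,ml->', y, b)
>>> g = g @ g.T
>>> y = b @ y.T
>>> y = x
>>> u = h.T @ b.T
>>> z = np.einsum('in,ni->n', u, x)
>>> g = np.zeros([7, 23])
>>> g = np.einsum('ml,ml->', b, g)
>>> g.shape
()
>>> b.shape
(7, 23)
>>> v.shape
(7, 31)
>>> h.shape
(23, 31)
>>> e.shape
(7, 31)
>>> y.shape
(7, 31)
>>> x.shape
(7, 31)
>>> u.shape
(31, 7)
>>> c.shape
()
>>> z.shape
(7,)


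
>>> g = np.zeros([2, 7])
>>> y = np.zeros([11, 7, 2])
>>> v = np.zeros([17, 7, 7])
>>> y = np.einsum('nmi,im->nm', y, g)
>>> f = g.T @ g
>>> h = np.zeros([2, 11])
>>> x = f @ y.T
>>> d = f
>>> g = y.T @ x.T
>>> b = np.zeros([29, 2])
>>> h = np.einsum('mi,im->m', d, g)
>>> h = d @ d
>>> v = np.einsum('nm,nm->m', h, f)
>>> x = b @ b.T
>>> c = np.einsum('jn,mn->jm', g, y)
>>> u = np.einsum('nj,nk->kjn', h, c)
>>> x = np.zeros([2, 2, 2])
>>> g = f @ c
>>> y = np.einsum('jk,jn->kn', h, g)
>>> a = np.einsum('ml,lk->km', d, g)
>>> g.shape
(7, 11)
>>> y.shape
(7, 11)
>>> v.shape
(7,)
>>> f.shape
(7, 7)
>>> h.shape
(7, 7)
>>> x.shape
(2, 2, 2)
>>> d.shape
(7, 7)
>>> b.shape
(29, 2)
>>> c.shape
(7, 11)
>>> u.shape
(11, 7, 7)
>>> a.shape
(11, 7)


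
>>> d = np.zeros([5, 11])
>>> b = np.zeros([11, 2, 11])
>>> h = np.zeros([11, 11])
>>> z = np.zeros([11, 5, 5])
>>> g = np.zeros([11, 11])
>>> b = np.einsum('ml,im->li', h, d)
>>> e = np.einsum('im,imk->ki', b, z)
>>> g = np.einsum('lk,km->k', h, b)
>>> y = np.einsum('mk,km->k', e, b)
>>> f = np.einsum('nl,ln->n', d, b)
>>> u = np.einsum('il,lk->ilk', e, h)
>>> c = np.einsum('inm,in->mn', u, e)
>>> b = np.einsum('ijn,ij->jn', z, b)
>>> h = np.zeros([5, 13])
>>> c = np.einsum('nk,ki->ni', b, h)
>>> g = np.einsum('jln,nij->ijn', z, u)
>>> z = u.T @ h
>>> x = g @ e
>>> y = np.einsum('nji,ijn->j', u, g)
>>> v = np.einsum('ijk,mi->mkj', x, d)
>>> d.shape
(5, 11)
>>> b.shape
(5, 5)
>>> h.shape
(5, 13)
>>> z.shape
(11, 11, 13)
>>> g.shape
(11, 11, 5)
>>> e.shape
(5, 11)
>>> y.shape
(11,)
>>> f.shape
(5,)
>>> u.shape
(5, 11, 11)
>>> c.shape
(5, 13)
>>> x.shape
(11, 11, 11)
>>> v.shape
(5, 11, 11)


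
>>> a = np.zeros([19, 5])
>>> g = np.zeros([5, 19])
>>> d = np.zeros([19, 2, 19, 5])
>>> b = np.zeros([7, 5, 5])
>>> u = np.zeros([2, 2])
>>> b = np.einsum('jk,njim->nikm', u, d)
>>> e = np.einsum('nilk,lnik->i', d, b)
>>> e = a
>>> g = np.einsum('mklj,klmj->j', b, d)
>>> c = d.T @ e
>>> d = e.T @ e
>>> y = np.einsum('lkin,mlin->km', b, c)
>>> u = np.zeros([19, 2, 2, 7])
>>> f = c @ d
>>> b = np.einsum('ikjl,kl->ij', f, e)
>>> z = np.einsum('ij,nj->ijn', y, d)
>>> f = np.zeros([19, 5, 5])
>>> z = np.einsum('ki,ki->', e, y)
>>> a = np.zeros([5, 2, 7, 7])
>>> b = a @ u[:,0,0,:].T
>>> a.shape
(5, 2, 7, 7)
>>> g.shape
(5,)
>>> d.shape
(5, 5)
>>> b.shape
(5, 2, 7, 19)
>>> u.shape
(19, 2, 2, 7)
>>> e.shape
(19, 5)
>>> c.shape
(5, 19, 2, 5)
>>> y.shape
(19, 5)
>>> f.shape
(19, 5, 5)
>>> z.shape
()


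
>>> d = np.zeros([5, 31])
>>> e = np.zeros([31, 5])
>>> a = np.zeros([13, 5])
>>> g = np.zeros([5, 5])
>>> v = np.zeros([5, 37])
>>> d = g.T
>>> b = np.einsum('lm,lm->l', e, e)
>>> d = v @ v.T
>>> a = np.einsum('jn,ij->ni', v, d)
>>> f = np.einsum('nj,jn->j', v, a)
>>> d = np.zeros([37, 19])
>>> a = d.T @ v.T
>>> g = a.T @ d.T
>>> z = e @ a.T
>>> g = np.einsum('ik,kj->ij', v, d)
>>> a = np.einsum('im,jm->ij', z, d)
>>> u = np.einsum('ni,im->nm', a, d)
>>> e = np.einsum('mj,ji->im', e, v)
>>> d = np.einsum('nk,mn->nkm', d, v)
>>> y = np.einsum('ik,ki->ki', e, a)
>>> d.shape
(37, 19, 5)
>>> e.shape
(37, 31)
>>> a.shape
(31, 37)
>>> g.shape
(5, 19)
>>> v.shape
(5, 37)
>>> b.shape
(31,)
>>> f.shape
(37,)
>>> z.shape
(31, 19)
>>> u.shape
(31, 19)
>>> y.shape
(31, 37)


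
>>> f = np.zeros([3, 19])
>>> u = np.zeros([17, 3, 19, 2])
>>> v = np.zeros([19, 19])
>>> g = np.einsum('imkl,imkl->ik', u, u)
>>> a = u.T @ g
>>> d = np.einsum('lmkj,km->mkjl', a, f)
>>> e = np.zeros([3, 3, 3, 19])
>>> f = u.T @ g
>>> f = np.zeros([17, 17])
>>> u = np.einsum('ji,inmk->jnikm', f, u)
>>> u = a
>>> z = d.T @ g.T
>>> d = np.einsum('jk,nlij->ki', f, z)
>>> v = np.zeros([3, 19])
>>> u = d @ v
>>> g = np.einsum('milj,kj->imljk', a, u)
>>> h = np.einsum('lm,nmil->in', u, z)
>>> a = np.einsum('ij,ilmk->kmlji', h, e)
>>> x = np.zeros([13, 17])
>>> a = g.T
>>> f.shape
(17, 17)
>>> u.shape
(17, 19)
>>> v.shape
(3, 19)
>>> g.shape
(19, 2, 3, 19, 17)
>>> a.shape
(17, 19, 3, 2, 19)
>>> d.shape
(17, 3)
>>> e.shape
(3, 3, 3, 19)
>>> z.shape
(2, 19, 3, 17)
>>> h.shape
(3, 2)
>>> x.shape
(13, 17)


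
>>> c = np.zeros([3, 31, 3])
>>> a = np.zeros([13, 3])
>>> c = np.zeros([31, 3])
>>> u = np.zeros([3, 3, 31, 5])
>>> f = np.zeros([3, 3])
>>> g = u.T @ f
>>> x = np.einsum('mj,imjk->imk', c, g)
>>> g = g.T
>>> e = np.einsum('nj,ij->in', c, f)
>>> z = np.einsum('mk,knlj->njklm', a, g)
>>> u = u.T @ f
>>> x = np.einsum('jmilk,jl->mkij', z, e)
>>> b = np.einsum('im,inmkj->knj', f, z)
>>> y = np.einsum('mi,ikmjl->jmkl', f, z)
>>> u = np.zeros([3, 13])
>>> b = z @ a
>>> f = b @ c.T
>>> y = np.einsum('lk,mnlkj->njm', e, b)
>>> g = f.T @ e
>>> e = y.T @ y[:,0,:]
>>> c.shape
(31, 3)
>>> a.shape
(13, 3)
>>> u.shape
(3, 13)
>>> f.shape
(3, 5, 3, 31, 31)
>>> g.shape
(31, 31, 3, 5, 31)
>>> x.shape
(5, 13, 3, 3)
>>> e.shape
(3, 3, 3)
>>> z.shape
(3, 5, 3, 31, 13)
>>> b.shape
(3, 5, 3, 31, 3)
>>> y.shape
(5, 3, 3)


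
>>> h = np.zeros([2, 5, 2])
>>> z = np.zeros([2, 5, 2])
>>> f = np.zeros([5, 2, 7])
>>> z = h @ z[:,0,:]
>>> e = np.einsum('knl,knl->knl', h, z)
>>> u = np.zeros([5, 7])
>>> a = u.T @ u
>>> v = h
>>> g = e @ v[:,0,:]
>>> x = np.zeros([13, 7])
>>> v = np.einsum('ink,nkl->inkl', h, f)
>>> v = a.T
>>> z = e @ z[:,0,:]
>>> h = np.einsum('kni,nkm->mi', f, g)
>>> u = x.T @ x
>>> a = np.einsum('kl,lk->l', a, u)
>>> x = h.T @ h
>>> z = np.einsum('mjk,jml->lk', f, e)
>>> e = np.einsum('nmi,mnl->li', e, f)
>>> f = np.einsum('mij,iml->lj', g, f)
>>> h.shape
(2, 7)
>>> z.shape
(2, 7)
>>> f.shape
(7, 2)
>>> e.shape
(7, 2)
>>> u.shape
(7, 7)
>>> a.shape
(7,)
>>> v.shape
(7, 7)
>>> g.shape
(2, 5, 2)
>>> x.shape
(7, 7)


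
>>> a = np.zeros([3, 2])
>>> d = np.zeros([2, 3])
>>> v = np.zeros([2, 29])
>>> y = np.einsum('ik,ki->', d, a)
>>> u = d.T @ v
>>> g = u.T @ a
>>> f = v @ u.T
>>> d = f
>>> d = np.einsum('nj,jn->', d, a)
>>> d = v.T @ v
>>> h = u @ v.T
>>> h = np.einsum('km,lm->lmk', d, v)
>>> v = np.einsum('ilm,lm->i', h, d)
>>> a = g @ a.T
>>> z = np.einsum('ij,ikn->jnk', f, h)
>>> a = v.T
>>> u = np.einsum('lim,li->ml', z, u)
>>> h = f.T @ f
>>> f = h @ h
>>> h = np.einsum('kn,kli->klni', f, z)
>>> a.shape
(2,)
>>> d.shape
(29, 29)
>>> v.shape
(2,)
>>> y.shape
()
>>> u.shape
(29, 3)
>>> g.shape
(29, 2)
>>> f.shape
(3, 3)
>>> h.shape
(3, 29, 3, 29)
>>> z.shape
(3, 29, 29)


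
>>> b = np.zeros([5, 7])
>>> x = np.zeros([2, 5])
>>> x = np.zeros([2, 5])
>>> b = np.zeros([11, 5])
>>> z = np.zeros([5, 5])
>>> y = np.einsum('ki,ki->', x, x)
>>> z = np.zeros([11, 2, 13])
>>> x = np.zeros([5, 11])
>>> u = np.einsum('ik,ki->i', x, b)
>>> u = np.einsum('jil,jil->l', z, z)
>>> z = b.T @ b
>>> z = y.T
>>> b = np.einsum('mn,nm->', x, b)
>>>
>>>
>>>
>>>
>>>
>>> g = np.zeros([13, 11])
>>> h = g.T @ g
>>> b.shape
()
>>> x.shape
(5, 11)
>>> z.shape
()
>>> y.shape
()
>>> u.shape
(13,)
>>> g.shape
(13, 11)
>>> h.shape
(11, 11)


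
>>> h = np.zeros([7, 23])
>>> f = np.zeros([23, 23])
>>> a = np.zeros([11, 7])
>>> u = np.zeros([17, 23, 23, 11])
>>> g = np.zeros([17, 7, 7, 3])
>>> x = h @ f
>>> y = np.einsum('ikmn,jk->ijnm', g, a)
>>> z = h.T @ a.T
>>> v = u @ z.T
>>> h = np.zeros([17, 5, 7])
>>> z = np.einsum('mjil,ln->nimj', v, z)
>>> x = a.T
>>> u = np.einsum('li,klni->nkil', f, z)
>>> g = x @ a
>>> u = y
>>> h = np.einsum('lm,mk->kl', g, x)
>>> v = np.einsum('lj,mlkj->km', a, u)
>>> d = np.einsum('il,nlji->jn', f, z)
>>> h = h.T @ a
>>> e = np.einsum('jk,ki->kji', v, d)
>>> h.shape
(7, 7)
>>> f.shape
(23, 23)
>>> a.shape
(11, 7)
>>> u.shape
(17, 11, 3, 7)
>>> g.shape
(7, 7)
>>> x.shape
(7, 11)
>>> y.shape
(17, 11, 3, 7)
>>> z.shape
(11, 23, 17, 23)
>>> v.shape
(3, 17)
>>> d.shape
(17, 11)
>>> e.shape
(17, 3, 11)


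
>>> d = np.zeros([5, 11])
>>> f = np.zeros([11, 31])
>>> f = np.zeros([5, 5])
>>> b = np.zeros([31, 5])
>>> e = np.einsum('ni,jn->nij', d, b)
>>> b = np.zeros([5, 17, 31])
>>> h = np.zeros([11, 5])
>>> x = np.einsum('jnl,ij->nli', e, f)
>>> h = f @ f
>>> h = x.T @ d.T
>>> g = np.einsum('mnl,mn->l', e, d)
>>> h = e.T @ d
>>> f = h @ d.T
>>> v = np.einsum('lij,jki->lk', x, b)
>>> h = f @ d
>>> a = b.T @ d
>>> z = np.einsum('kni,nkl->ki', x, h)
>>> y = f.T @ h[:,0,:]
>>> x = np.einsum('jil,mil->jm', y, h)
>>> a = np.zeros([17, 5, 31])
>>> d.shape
(5, 11)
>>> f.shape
(31, 11, 5)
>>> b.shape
(5, 17, 31)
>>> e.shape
(5, 11, 31)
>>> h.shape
(31, 11, 11)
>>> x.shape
(5, 31)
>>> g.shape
(31,)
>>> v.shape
(11, 17)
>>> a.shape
(17, 5, 31)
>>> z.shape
(11, 5)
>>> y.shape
(5, 11, 11)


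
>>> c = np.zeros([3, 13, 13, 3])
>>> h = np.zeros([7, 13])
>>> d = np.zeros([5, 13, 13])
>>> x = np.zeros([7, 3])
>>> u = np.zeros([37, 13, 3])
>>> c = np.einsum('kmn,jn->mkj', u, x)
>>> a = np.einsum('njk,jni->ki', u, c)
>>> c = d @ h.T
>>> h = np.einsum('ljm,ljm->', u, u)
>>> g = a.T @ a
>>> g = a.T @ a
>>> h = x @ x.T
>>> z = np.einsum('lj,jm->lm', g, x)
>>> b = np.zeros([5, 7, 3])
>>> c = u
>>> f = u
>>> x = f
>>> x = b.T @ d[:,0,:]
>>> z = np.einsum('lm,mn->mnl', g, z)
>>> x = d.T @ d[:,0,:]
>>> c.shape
(37, 13, 3)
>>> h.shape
(7, 7)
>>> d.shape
(5, 13, 13)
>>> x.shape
(13, 13, 13)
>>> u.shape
(37, 13, 3)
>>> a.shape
(3, 7)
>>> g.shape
(7, 7)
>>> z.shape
(7, 3, 7)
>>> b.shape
(5, 7, 3)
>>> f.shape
(37, 13, 3)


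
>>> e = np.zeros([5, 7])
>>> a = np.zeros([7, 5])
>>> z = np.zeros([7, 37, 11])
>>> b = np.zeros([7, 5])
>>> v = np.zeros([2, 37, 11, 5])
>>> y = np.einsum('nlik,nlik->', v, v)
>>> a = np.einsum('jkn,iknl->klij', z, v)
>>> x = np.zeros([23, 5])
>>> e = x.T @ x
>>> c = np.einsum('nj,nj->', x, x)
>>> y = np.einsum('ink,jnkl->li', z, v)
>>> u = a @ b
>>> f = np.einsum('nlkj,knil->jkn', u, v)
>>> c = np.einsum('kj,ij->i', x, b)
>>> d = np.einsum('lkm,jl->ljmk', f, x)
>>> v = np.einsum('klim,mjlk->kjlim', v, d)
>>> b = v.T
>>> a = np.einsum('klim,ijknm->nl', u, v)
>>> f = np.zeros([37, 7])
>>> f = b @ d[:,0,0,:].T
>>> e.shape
(5, 5)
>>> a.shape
(11, 5)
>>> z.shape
(7, 37, 11)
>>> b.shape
(5, 11, 37, 23, 2)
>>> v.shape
(2, 23, 37, 11, 5)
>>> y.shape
(5, 7)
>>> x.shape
(23, 5)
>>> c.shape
(7,)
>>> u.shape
(37, 5, 2, 5)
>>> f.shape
(5, 11, 37, 23, 5)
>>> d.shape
(5, 23, 37, 2)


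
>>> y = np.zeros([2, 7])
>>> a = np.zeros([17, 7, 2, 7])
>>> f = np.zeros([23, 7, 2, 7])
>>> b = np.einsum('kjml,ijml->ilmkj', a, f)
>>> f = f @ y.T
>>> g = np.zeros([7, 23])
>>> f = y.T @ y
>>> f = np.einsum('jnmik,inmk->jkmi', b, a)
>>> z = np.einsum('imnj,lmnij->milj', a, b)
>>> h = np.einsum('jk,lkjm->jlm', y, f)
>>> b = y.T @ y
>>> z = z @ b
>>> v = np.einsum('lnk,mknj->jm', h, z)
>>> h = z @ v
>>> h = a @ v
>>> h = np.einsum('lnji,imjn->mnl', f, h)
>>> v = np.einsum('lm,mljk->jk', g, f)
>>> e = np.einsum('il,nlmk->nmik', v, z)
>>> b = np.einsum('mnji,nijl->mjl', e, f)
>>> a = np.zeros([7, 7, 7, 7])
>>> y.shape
(2, 7)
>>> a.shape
(7, 7, 7, 7)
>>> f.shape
(23, 7, 2, 17)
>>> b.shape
(7, 2, 17)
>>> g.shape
(7, 23)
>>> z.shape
(7, 17, 23, 7)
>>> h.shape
(7, 7, 23)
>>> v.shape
(2, 17)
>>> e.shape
(7, 23, 2, 7)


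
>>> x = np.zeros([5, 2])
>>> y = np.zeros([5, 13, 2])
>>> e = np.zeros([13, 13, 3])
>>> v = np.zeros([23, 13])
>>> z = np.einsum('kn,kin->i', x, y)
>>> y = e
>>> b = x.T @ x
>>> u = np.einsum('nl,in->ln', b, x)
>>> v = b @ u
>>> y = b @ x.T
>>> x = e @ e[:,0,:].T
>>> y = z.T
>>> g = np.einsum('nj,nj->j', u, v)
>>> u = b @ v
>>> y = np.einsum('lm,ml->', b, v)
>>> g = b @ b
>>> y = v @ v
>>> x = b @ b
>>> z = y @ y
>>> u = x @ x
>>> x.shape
(2, 2)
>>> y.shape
(2, 2)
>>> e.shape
(13, 13, 3)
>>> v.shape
(2, 2)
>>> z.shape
(2, 2)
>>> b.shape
(2, 2)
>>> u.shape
(2, 2)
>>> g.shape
(2, 2)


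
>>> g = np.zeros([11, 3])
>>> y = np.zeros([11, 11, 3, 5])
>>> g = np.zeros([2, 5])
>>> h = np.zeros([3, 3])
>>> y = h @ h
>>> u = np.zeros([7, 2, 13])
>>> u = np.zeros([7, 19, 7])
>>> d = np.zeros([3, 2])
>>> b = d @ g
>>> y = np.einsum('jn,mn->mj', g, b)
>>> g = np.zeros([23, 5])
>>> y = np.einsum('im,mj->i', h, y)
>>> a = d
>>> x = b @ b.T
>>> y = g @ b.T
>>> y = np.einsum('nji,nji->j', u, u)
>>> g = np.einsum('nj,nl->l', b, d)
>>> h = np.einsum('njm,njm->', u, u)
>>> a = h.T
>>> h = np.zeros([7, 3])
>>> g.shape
(2,)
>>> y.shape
(19,)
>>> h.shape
(7, 3)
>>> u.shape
(7, 19, 7)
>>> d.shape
(3, 2)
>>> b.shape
(3, 5)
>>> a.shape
()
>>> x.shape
(3, 3)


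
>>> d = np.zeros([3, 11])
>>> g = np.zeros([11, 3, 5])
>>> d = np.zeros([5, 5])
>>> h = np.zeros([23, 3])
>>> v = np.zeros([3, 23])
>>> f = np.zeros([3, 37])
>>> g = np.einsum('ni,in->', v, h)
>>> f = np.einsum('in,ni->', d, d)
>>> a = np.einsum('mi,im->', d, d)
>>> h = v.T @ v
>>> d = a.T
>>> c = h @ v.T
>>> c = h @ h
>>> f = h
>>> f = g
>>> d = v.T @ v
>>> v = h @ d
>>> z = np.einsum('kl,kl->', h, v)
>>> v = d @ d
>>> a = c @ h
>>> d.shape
(23, 23)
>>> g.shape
()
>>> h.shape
(23, 23)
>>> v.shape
(23, 23)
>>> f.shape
()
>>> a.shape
(23, 23)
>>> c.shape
(23, 23)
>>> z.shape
()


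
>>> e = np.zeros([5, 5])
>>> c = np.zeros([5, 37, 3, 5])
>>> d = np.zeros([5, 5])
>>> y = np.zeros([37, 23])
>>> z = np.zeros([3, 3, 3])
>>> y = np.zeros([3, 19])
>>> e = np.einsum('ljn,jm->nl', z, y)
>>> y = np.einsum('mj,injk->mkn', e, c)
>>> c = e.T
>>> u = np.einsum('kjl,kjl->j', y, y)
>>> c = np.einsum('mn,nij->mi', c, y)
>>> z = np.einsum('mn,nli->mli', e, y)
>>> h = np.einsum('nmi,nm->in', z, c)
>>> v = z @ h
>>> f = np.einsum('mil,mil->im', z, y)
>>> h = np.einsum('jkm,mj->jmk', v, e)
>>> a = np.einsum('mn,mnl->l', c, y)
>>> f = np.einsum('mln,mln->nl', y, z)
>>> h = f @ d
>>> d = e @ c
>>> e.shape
(3, 3)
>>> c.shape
(3, 5)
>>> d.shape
(3, 5)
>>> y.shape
(3, 5, 37)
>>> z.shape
(3, 5, 37)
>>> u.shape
(5,)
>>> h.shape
(37, 5)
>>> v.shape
(3, 5, 3)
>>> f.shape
(37, 5)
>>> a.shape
(37,)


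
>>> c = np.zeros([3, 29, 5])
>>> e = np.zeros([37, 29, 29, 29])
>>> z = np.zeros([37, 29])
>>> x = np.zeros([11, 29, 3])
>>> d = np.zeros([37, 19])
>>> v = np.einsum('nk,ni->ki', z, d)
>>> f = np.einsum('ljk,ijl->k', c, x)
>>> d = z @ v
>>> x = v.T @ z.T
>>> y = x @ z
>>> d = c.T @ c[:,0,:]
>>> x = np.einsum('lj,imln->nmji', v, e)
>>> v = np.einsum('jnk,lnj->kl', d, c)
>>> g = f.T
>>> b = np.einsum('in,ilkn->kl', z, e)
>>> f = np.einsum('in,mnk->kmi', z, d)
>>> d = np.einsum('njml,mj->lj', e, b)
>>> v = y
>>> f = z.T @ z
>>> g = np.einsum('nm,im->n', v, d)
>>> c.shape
(3, 29, 5)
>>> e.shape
(37, 29, 29, 29)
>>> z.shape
(37, 29)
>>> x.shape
(29, 29, 19, 37)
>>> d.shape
(29, 29)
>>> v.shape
(19, 29)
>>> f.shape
(29, 29)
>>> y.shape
(19, 29)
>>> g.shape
(19,)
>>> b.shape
(29, 29)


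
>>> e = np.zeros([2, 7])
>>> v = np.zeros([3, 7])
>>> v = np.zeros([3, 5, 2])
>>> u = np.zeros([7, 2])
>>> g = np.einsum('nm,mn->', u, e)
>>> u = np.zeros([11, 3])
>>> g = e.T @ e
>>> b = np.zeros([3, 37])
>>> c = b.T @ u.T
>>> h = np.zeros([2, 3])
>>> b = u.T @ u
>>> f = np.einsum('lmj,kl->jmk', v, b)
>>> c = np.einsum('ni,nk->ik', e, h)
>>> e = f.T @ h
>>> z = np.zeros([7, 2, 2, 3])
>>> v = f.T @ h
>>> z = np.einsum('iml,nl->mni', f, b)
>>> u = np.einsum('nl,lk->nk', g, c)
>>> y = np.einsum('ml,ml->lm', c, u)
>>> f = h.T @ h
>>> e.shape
(3, 5, 3)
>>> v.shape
(3, 5, 3)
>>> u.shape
(7, 3)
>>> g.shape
(7, 7)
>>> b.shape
(3, 3)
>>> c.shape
(7, 3)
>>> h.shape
(2, 3)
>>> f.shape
(3, 3)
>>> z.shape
(5, 3, 2)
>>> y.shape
(3, 7)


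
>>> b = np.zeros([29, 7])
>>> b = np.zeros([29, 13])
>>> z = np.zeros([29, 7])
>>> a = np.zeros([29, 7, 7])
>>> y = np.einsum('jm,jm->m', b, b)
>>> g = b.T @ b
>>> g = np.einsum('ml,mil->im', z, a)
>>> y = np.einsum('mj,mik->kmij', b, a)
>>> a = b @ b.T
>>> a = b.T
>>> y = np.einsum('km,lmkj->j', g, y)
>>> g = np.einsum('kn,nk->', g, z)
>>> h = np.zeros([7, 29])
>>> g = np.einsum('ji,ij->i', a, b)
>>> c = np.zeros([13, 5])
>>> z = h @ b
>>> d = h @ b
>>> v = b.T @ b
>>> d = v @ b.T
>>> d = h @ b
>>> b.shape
(29, 13)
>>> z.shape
(7, 13)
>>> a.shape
(13, 29)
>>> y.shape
(13,)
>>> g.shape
(29,)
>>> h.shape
(7, 29)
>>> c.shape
(13, 5)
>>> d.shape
(7, 13)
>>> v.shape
(13, 13)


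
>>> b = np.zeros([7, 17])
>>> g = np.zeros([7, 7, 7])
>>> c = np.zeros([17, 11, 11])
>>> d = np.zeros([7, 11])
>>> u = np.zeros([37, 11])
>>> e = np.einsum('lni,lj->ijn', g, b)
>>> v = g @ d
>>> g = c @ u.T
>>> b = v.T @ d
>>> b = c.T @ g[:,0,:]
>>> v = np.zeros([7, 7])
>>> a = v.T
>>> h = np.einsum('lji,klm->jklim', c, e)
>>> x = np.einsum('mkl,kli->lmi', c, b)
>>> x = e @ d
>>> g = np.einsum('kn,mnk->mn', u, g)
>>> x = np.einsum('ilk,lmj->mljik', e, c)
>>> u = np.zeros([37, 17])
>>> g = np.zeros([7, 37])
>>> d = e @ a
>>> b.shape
(11, 11, 37)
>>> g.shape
(7, 37)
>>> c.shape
(17, 11, 11)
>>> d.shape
(7, 17, 7)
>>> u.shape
(37, 17)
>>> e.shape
(7, 17, 7)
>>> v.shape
(7, 7)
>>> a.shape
(7, 7)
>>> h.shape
(11, 7, 17, 11, 7)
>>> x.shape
(11, 17, 11, 7, 7)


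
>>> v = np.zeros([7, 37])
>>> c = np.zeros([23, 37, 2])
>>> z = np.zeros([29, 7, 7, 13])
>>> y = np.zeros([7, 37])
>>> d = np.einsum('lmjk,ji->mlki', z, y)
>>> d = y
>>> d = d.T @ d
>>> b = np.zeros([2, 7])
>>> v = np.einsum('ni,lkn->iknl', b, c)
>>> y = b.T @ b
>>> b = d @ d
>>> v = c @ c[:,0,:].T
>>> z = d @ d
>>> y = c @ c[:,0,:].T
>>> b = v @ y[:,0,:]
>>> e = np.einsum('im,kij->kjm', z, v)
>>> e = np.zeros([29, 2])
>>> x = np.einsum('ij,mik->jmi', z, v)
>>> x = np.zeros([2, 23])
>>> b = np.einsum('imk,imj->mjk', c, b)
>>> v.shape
(23, 37, 23)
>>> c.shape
(23, 37, 2)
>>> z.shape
(37, 37)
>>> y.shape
(23, 37, 23)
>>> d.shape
(37, 37)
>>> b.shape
(37, 23, 2)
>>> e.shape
(29, 2)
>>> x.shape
(2, 23)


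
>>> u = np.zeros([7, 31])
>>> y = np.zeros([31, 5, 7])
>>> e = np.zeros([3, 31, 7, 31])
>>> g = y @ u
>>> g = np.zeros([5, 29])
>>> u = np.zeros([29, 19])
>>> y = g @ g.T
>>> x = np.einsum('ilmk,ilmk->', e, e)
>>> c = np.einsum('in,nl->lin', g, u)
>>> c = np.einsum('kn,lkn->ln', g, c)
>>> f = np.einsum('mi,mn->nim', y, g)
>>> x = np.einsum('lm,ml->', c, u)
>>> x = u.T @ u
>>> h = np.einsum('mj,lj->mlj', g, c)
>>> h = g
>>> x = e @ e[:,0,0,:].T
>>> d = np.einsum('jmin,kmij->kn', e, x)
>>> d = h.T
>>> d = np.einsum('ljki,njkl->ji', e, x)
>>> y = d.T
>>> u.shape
(29, 19)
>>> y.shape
(31, 31)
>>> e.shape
(3, 31, 7, 31)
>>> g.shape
(5, 29)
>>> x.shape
(3, 31, 7, 3)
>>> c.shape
(19, 29)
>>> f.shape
(29, 5, 5)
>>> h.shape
(5, 29)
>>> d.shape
(31, 31)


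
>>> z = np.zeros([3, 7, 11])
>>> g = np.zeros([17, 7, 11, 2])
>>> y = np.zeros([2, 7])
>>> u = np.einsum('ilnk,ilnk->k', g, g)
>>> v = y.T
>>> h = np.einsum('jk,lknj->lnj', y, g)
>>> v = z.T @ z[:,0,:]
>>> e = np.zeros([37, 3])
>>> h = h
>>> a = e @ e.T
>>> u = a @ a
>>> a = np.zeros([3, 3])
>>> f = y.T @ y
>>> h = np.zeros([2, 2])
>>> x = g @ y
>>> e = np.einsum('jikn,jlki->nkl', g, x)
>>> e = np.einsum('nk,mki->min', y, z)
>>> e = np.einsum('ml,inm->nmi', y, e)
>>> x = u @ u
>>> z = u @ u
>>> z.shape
(37, 37)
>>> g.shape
(17, 7, 11, 2)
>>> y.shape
(2, 7)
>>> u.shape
(37, 37)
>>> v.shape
(11, 7, 11)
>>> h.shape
(2, 2)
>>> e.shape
(11, 2, 3)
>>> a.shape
(3, 3)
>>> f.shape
(7, 7)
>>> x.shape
(37, 37)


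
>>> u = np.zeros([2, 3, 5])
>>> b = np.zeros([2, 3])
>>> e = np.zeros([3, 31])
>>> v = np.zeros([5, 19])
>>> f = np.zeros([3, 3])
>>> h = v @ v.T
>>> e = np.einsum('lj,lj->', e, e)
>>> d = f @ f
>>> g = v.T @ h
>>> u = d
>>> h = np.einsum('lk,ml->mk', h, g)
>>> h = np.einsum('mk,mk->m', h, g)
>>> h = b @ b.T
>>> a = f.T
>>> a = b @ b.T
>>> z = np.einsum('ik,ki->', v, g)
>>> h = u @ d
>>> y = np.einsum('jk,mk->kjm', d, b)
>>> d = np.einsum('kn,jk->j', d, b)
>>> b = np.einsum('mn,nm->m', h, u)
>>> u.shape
(3, 3)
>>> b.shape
(3,)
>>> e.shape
()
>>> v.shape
(5, 19)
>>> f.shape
(3, 3)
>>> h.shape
(3, 3)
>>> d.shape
(2,)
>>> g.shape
(19, 5)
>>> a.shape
(2, 2)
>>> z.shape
()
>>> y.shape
(3, 3, 2)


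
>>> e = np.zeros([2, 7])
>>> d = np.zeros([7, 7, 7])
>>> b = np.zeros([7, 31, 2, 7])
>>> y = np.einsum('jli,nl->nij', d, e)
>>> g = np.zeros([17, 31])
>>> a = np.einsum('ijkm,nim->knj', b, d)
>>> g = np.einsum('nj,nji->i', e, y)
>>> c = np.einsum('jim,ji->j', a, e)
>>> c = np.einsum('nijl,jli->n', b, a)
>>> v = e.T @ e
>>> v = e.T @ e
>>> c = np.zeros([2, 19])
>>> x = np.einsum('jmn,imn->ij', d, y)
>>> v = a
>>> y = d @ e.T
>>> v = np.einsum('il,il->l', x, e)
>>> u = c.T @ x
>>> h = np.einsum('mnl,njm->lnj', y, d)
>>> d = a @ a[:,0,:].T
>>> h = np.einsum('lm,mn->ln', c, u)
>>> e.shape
(2, 7)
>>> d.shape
(2, 7, 2)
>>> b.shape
(7, 31, 2, 7)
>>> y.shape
(7, 7, 2)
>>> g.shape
(7,)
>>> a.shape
(2, 7, 31)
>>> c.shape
(2, 19)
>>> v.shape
(7,)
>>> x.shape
(2, 7)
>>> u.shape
(19, 7)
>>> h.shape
(2, 7)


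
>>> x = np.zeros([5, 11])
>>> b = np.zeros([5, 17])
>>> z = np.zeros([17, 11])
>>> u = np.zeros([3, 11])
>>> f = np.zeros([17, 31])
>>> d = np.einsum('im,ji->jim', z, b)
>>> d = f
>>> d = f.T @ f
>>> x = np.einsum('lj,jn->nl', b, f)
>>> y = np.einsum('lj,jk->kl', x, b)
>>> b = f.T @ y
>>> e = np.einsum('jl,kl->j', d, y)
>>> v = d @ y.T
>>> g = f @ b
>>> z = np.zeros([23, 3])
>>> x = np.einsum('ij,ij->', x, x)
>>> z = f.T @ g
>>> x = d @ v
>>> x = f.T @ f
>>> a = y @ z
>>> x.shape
(31, 31)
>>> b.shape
(31, 31)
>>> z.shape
(31, 31)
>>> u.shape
(3, 11)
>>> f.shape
(17, 31)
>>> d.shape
(31, 31)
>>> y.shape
(17, 31)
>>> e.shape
(31,)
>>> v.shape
(31, 17)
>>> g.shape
(17, 31)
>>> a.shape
(17, 31)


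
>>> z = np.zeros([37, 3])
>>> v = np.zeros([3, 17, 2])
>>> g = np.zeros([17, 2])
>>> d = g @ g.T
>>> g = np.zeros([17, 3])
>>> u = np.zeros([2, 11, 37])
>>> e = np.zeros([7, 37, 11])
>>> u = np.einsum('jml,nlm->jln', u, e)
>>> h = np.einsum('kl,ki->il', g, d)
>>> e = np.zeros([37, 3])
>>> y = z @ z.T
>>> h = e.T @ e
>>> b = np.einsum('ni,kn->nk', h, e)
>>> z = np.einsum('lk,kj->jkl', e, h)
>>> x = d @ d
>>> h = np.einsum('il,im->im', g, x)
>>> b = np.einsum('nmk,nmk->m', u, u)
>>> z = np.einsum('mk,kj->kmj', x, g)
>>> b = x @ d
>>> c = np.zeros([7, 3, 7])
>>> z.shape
(17, 17, 3)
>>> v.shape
(3, 17, 2)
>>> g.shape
(17, 3)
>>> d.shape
(17, 17)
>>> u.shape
(2, 37, 7)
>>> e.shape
(37, 3)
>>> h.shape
(17, 17)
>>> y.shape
(37, 37)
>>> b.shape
(17, 17)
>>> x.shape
(17, 17)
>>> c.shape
(7, 3, 7)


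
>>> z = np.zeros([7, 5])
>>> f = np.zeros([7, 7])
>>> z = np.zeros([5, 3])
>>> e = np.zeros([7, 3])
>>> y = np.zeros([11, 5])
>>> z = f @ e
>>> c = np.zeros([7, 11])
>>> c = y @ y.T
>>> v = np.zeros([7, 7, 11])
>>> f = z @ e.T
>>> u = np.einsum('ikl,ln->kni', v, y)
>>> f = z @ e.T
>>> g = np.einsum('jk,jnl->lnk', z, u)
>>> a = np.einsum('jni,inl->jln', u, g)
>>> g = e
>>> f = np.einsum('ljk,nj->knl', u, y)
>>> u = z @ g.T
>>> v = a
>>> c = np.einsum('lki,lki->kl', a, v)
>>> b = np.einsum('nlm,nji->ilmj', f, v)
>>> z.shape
(7, 3)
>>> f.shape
(7, 11, 7)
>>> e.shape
(7, 3)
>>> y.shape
(11, 5)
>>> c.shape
(3, 7)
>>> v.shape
(7, 3, 5)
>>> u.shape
(7, 7)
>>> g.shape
(7, 3)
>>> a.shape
(7, 3, 5)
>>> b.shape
(5, 11, 7, 3)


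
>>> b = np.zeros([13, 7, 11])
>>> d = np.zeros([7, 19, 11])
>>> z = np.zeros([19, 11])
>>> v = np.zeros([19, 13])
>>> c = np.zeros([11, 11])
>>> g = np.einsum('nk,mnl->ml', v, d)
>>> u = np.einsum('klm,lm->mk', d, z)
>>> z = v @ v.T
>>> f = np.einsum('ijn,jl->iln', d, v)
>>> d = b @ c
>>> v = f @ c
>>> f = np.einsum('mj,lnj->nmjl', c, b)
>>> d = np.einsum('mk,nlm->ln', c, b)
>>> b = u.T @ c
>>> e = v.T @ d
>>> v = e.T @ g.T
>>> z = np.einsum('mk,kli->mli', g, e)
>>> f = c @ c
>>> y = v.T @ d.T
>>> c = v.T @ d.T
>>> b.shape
(7, 11)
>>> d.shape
(7, 13)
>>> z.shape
(7, 13, 13)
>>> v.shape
(13, 13, 7)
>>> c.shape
(7, 13, 7)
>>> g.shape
(7, 11)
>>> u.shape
(11, 7)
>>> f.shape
(11, 11)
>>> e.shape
(11, 13, 13)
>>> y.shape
(7, 13, 7)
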